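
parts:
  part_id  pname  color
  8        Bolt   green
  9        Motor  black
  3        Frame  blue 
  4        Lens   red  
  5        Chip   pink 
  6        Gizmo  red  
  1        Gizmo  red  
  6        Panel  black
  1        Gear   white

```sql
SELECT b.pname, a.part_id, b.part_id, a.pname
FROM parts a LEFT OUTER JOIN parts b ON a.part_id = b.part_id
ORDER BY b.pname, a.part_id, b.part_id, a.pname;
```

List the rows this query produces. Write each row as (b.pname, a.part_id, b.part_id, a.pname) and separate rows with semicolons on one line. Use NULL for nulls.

LEFT JOIN keeps every row from `parts a`; unmatched rows get NULL for `parts b`'s columns.
Matching on a.part_id = b.part_id.
- a (part_id=8) pairs with 1 row(s) of b.
- a (part_id=9) pairs with 1 row(s) of b.
- a (part_id=3) pairs with 1 row(s) of b.
- a (part_id=4) pairs with 1 row(s) of b.
- a (part_id=5) pairs with 1 row(s) of b.
- a (part_id=6) pairs with 2 row(s) of b.
- a (part_id=1) pairs with 2 row(s) of b.
- a (part_id=6) pairs with 2 row(s) of b.
- a (part_id=1) pairs with 2 row(s) of b.

(Bolt, 8, 8, Bolt); (Chip, 5, 5, Chip); (Frame, 3, 3, Frame); (Gear, 1, 1, Gear); (Gear, 1, 1, Gizmo); (Gizmo, 1, 1, Gear); (Gizmo, 1, 1, Gizmo); (Gizmo, 6, 6, Gizmo); (Gizmo, 6, 6, Panel); (Lens, 4, 4, Lens); (Motor, 9, 9, Motor); (Panel, 6, 6, Gizmo); (Panel, 6, 6, Panel)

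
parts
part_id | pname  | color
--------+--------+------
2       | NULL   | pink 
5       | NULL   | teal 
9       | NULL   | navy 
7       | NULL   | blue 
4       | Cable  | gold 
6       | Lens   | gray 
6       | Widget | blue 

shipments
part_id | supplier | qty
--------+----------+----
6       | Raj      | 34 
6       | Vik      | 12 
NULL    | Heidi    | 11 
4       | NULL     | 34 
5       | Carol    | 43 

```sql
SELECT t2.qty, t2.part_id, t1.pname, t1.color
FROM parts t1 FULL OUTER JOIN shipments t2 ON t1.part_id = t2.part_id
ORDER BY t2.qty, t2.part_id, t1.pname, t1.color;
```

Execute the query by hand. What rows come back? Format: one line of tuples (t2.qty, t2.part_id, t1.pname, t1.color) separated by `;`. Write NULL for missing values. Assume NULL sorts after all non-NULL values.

FULL OUTER JOIN keeps every row from both sides; unmatched rows get NULL for the other side's columns.
Matching on t1.part_id = t2.part_id. A NULL in a compared column never satisfies the condition.
- t1 (part_id=2) has no partner → padded with NULL.
- t1 (part_id=5) pairs with 1 row(s) of t2.
- t1 (part_id=9) has no partner → padded with NULL.
- t1 (part_id=7) has no partner → padded with NULL.
- t1 (part_id=4) pairs with 1 row(s) of t2.
- t1 (part_id=6) pairs with 2 row(s) of t2.
- t1 (part_id=6) pairs with 2 row(s) of t2.
- plus 1 unmatched t2 row(s), each kept with NULL t1 columns.
After projecting and ordering:
t2.qty | t2.part_id | t1.pname | t1.color
11 | NULL | NULL | NULL
12 | 6 | Lens | gray
12 | 6 | Widget | blue
34 | 4 | Cable | gold
34 | 6 | Lens | gray
34 | 6 | Widget | blue
43 | 5 | NULL | teal
NULL | NULL | NULL | blue
NULL | NULL | NULL | navy
NULL | NULL | NULL | pink

(11, NULL, NULL, NULL); (12, 6, Lens, gray); (12, 6, Widget, blue); (34, 4, Cable, gold); (34, 6, Lens, gray); (34, 6, Widget, blue); (43, 5, NULL, teal); (NULL, NULL, NULL, blue); (NULL, NULL, NULL, navy); (NULL, NULL, NULL, pink)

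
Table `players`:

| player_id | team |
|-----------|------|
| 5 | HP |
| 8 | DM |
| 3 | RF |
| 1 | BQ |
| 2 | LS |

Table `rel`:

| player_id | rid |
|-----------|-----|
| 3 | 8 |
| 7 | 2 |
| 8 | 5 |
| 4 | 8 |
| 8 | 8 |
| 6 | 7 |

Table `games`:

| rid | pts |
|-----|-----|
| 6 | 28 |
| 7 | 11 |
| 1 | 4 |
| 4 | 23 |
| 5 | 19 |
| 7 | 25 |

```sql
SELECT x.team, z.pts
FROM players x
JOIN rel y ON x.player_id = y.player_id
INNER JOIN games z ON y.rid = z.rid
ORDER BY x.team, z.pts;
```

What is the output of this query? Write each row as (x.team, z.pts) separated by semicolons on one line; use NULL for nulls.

(DM, 19)

Step 1 — x INNER JOIN y on player_id → 3 row(s).
Then INNER JOIN `games z` on rid: keep only rows whose y.rid appears in z.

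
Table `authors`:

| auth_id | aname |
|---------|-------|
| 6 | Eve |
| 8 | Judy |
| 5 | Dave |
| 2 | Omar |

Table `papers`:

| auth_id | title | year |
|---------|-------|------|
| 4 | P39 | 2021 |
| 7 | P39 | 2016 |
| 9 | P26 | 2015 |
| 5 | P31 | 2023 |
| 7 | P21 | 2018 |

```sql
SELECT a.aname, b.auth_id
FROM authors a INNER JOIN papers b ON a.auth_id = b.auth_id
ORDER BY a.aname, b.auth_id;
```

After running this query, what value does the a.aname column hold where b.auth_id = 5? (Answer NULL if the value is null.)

INNER JOIN keeps only pairs where the ON condition holds.
Matching on a.auth_id = b.auth_id.
- a[0] auth_id=6 → no match; dropped.
- a[1] auth_id=8 → no match; dropped.
- a[2] auth_id=5 → 1 match(es) in b → 1 row(s).
- a[3] auth_id=2 → no match; dropped.

Dave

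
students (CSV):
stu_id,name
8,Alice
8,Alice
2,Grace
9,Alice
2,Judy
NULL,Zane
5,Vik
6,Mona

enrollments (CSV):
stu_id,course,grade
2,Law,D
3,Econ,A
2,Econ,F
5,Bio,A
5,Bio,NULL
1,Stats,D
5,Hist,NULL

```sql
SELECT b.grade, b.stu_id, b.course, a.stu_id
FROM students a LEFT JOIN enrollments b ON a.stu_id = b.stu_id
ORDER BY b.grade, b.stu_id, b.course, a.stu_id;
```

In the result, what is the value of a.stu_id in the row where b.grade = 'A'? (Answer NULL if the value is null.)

5

LEFT JOIN keeps every row from `students`; unmatched rows get NULL for `enrollments`'s columns.
Matching on a.stu_id = b.stu_id. A NULL in a compared column never satisfies the condition.
Matched pairs: 7; unmatched a rows kept: 5.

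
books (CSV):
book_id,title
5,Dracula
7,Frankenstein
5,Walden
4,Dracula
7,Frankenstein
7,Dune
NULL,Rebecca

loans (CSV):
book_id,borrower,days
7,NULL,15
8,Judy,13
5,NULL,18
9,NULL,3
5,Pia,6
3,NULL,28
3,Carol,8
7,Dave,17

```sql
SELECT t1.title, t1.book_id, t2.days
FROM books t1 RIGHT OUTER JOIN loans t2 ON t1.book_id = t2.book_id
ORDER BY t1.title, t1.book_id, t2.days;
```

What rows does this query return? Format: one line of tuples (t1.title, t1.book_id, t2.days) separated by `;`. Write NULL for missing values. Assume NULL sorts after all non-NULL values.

(Dracula, 5, 6); (Dracula, 5, 18); (Dune, 7, 15); (Dune, 7, 17); (Frankenstein, 7, 15); (Frankenstein, 7, 15); (Frankenstein, 7, 17); (Frankenstein, 7, 17); (Walden, 5, 6); (Walden, 5, 18); (NULL, NULL, 3); (NULL, NULL, 8); (NULL, NULL, 13); (NULL, NULL, 28)

RIGHT JOIN keeps every row from `loans`; unmatched rows get NULL for `books`'s columns.
Matching on t1.book_id = t2.book_id. A NULL in a compared column never satisfies the condition.
- t1[0] book_id=5 → 2 match(es) in t2 → 2 row(s).
- t1[1] book_id=7 → 2 match(es) in t2 → 2 row(s).
- t1[2] book_id=5 → 2 match(es) in t2 → 2 row(s).
- t1[3] book_id=4 → no match.
- t1[4] book_id=7 → 2 match(es) in t2 → 2 row(s).
- t1[5] book_id=7 → 2 match(es) in t2 → 2 row(s).
- t1[6] book_id=NULL → no match.
- plus 4 unmatched t2 row(s), each kept with NULL t1 columns.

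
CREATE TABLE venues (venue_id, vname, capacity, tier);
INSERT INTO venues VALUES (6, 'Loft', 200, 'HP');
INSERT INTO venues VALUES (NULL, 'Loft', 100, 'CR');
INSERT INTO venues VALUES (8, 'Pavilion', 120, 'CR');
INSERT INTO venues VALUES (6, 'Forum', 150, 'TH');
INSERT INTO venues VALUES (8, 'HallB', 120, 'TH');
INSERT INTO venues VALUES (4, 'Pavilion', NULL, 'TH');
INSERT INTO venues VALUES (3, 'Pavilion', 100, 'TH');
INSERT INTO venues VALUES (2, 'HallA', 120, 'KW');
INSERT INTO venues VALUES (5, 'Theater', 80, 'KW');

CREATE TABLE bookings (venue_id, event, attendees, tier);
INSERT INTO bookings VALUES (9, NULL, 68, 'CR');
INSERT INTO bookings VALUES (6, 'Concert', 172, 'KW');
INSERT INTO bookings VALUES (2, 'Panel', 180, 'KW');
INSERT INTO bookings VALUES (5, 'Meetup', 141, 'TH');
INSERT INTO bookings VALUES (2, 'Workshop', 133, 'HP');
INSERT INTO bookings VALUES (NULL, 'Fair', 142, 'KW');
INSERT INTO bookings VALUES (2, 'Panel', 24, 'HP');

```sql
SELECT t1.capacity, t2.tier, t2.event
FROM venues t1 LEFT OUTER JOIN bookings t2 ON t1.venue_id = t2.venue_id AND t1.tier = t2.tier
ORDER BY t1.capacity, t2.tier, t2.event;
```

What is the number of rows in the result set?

9

LEFT JOIN keeps every row from `venues`; unmatched rows get NULL for `bookings`'s columns.
Matching on t1.venue_id = t2.venue_id AND t1.tier = t2.tier. A NULL in a compared column never satisfies the condition.
- t1 (venue_id=6, tier=HP) has no partner → padded with NULL.
- t1 (venue_id=NULL, tier=CR) has no partner → padded with NULL.
- t1 (venue_id=8, tier=CR) has no partner → padded with NULL.
- t1 (venue_id=6, tier=TH) has no partner → padded with NULL.
- t1 (venue_id=8, tier=TH) has no partner → padded with NULL.
- t1 (venue_id=4, tier=TH) has no partner → padded with NULL.
- t1 (venue_id=3, tier=TH) has no partner → padded with NULL.
- t1 (venue_id=2, tier=KW) pairs with 1 row(s) of t2.
- t1 (venue_id=5, tier=KW) has no partner → padded with NULL.
Total: 1 matched + 8 padded = 9 rows.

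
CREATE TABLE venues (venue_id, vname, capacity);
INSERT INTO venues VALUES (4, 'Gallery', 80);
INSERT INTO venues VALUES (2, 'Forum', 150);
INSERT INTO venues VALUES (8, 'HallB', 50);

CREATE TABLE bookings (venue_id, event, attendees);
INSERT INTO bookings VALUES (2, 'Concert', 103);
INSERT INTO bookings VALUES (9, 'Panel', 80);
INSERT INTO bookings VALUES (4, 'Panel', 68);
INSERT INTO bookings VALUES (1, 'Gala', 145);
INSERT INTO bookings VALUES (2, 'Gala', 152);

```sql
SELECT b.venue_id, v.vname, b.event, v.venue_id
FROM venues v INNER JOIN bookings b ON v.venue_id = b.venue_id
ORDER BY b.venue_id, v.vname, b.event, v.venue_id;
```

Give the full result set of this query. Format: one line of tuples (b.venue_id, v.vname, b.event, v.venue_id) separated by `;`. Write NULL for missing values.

(2, Forum, Concert, 2); (2, Forum, Gala, 2); (4, Gallery, Panel, 4)

INNER JOIN keeps only pairs where the ON condition holds.
Matching on v.venue_id = b.venue_id.
- v (venue_id=4) pairs with 1 row(s) of b.
- v (venue_id=2) pairs with 2 row(s) of b.
- v (venue_id=8) has no partner → excluded.
After projecting and ordering:
b.venue_id | v.vname | b.event | v.venue_id
2 | Forum | Concert | 2
2 | Forum | Gala | 2
4 | Gallery | Panel | 4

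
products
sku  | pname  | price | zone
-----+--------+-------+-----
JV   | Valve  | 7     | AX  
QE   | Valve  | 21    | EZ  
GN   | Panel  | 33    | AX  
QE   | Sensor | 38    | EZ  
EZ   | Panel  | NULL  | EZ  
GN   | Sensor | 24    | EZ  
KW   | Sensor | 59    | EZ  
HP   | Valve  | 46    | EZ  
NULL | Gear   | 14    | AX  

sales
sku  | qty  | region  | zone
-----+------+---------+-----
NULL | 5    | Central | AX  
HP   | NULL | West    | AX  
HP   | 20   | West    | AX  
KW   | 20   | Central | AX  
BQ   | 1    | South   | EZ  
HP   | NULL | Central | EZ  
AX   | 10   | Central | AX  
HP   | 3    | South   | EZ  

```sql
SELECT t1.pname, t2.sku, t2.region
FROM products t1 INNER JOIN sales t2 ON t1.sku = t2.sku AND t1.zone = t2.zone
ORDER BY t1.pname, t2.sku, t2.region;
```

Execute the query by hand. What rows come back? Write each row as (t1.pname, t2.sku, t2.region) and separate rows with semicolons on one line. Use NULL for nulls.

(Valve, HP, Central); (Valve, HP, South)

INNER JOIN keeps only pairs where the ON condition holds.
Matching on t1.sku = t2.sku AND t1.zone = t2.zone. A NULL in a compared column never satisfies the condition.
- t1 row (sku=JV, zone=AX): no match → dropped.
- t1 row (sku=QE, zone=EZ): no match → dropped.
- t1 row (sku=GN, zone=AX): no match → dropped.
- t1 row (sku=QE, zone=EZ): no match → dropped.
- t1 row (sku=EZ, zone=EZ): no match → dropped.
- t1 row (sku=GN, zone=EZ): no match → dropped.
- t1 row (sku=KW, zone=EZ): no match → dropped.
- t1 row (sku=HP, zone=EZ): matches 2 t2 row(s) → 2 output row(s).
- t1 row (sku=NULL, zone=AX): no match → dropped.
After projecting and ordering:
t1.pname | t2.sku | t2.region
Valve | HP | Central
Valve | HP | South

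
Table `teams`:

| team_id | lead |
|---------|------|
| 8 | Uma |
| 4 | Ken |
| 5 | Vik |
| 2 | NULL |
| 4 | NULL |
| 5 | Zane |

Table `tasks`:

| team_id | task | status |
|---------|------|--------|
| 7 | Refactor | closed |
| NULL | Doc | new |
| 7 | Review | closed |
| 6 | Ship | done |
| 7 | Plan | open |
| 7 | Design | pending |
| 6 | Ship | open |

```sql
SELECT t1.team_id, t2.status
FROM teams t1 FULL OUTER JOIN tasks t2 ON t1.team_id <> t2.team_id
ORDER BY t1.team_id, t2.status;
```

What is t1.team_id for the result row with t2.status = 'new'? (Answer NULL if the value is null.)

NULL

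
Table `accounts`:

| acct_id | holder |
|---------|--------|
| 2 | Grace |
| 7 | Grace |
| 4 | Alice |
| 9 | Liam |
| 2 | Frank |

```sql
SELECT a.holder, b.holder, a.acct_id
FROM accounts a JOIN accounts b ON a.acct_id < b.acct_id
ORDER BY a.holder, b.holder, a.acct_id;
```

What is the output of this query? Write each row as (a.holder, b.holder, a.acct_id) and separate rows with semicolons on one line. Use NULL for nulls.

INNER JOIN keeps only pairs where the ON condition holds.
Matching on a.acct_id < b.acct_id.
- a[0] acct_id=2 → 3 match(es) in b → 3 row(s).
- a[1] acct_id=7 → 1 match(es) in b → 1 row(s).
- a[2] acct_id=4 → 2 match(es) in b → 2 row(s).
- a[3] acct_id=9 → no match; dropped.
- a[4] acct_id=2 → 3 match(es) in b → 3 row(s).
After projecting and ordering:
a.holder | b.holder | a.acct_id
Alice | Grace | 4
Alice | Liam | 4
Frank | Alice | 2
Frank | Grace | 2
Frank | Liam | 2
Grace | Alice | 2
Grace | Grace | 2
Grace | Liam | 2
Grace | Liam | 7

(Alice, Grace, 4); (Alice, Liam, 4); (Frank, Alice, 2); (Frank, Grace, 2); (Frank, Liam, 2); (Grace, Alice, 2); (Grace, Grace, 2); (Grace, Liam, 2); (Grace, Liam, 7)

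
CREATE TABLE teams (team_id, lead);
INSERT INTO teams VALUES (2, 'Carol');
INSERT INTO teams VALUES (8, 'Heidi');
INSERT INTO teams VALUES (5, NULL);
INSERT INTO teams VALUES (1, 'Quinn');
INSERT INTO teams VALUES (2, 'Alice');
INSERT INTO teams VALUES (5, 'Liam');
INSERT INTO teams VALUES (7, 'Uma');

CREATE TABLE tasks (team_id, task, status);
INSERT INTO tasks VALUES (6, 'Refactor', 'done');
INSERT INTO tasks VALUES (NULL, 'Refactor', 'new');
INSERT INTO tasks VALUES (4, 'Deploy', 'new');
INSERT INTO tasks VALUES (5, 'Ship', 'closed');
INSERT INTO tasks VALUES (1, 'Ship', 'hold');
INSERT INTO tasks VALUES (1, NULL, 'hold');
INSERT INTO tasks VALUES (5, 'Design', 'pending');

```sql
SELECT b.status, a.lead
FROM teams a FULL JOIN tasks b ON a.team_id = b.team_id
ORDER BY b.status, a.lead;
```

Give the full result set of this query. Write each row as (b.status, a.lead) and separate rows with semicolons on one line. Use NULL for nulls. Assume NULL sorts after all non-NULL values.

FULL OUTER JOIN keeps every row from both sides; unmatched rows get NULL for the other side's columns.
Matching on a.team_id = b.team_id. A NULL in a compared column never satisfies the condition.
- a (team_id=2) has no partner → padded with NULL.
- a (team_id=8) has no partner → padded with NULL.
- a (team_id=5) pairs with 2 row(s) of b.
- a (team_id=1) pairs with 2 row(s) of b.
- a (team_id=2) has no partner → padded with NULL.
- a (team_id=5) pairs with 2 row(s) of b.
- a (team_id=7) has no partner → padded with NULL.
- 3 row(s) from b found no a partner → padded with NULL.

(closed, Liam); (closed, NULL); (done, NULL); (hold, Quinn); (hold, Quinn); (new, NULL); (new, NULL); (pending, Liam); (pending, NULL); (NULL, Alice); (NULL, Carol); (NULL, Heidi); (NULL, Uma)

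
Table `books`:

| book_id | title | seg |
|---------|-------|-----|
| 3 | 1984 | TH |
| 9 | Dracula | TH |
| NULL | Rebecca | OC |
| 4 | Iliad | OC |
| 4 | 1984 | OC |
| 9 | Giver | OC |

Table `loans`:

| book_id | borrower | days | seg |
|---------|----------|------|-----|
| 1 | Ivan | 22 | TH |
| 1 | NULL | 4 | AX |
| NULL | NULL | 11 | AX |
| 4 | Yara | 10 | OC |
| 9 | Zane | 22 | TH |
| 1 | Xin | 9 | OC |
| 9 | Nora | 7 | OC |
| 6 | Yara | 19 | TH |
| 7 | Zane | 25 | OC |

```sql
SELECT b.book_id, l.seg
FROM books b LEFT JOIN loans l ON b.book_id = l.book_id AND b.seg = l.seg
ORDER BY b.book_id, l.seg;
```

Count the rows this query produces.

LEFT JOIN keeps every row from `books`; unmatched rows get NULL for `loans`'s columns.
Matching on b.book_id = l.book_id AND b.seg = l.seg. A NULL in a compared column never satisfies the condition.
- b (book_id=3, seg=TH) has no partner → padded with NULL.
- b (book_id=9, seg=TH) pairs with 1 row(s) of l.
- b (book_id=NULL, seg=OC) has no partner → padded with NULL.
- b (book_id=4, seg=OC) pairs with 1 row(s) of l.
- b (book_id=4, seg=OC) pairs with 1 row(s) of l.
- b (book_id=9, seg=OC) pairs with 1 row(s) of l.
Total: 4 matched + 2 padded = 6 rows.

6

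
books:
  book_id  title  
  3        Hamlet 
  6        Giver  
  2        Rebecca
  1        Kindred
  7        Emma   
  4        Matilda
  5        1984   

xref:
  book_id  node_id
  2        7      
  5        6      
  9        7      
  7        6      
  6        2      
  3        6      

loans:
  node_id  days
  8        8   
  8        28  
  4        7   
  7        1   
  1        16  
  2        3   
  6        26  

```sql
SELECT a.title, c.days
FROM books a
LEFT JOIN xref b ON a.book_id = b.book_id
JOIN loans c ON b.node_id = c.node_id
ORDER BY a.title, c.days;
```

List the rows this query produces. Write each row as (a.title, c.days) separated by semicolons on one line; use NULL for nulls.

Joins associate left-to-right: books LEFT JOIN xref on book_id gives 7 intermediate row(s).
Then INNER JOIN `loans c` on node_id: keep only rows whose b.node_id appears in c.

(1984, 26); (Emma, 26); (Giver, 3); (Hamlet, 26); (Rebecca, 1)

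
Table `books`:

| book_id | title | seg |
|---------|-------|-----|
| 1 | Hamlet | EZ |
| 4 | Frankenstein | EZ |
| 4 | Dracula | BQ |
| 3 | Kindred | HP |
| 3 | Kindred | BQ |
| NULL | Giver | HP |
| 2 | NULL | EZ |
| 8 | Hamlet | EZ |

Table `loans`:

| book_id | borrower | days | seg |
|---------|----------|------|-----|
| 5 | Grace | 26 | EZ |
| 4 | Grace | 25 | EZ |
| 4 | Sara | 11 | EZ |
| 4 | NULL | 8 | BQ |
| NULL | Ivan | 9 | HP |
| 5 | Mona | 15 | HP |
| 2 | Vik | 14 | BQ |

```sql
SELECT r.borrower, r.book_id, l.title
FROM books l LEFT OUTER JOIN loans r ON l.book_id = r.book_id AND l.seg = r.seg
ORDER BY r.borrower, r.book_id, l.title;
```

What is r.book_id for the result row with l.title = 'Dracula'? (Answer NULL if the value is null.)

4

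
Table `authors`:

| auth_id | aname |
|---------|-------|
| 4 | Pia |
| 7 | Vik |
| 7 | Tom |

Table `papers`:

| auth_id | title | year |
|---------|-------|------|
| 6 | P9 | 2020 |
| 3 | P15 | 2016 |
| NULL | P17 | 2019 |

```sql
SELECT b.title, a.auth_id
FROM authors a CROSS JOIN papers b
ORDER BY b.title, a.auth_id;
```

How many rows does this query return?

CROSS JOIN pairs every row of `authors` with every row of `papers`: 3 × 3 = 9 rows.

9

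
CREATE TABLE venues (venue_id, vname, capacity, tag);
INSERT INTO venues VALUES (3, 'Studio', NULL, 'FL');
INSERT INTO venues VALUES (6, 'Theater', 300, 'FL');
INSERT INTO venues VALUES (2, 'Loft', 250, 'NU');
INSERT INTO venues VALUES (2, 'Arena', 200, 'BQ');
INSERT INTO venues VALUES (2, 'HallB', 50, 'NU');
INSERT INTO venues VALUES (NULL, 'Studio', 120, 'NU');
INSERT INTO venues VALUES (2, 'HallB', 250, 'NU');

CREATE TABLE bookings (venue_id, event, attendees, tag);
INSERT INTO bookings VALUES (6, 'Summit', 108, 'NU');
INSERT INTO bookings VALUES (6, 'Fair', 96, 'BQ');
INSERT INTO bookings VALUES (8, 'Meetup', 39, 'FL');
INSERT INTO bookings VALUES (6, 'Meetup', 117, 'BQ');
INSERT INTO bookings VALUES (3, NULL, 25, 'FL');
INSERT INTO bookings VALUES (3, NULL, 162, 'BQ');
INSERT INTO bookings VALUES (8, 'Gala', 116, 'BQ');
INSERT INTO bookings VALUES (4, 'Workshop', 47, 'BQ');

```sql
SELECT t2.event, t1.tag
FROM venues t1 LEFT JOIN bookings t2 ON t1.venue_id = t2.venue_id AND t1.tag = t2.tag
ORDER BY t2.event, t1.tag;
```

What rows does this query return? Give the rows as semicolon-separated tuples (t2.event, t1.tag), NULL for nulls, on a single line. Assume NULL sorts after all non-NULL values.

LEFT JOIN keeps every row from `venues`; unmatched rows get NULL for `bookings`'s columns.
Matching on t1.venue_id = t2.venue_id AND t1.tag = t2.tag. A NULL in a compared column never satisfies the condition.
- venue_id=3, tag=FL: 1 matching t2 row(s), so 1 row(s) emitted.
- venue_id=6, tag=FL: no t2 row matches, row kept with t2 columns NULL.
- venue_id=2, tag=NU: no t2 row matches, row kept with t2 columns NULL.
- venue_id=2, tag=BQ: no t2 row matches, row kept with t2 columns NULL.
- venue_id=2, tag=NU: no t2 row matches, row kept with t2 columns NULL.
- venue_id=NULL, tag=NU: no t2 row matches, row kept with t2 columns NULL.
- venue_id=2, tag=NU: no t2 row matches, row kept with t2 columns NULL.
After projecting and ordering:
t2.event | t1.tag
NULL | BQ
NULL | FL
NULL | FL
NULL | NU
NULL | NU
NULL | NU
NULL | NU

(NULL, BQ); (NULL, FL); (NULL, FL); (NULL, NU); (NULL, NU); (NULL, NU); (NULL, NU)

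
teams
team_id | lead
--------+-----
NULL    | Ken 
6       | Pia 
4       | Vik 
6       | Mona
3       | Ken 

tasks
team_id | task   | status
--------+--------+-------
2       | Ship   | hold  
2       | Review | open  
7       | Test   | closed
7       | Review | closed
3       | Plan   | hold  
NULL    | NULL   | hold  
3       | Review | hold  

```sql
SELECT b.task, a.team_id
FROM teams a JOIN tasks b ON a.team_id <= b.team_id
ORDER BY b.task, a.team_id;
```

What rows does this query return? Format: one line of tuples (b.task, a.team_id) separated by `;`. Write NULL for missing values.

(Plan, 3); (Review, 3); (Review, 3); (Review, 4); (Review, 6); (Review, 6); (Test, 3); (Test, 4); (Test, 6); (Test, 6)

INNER JOIN keeps only pairs where the ON condition holds.
Matching on a.team_id <= b.team_id. A NULL in a compared column never satisfies the condition.
- team_id=NULL: no matching b row, dropped.
- team_id=6: 2 matching b row(s), so 2 row(s) emitted.
- team_id=4: 2 matching b row(s), so 2 row(s) emitted.
- team_id=6: 2 matching b row(s), so 2 row(s) emitted.
- team_id=3: 4 matching b row(s), so 4 row(s) emitted.
After projecting and ordering:
b.task | a.team_id
Plan | 3
Review | 3
Review | 3
Review | 4
Review | 6
Review | 6
Test | 3
Test | 4
Test | 6
Test | 6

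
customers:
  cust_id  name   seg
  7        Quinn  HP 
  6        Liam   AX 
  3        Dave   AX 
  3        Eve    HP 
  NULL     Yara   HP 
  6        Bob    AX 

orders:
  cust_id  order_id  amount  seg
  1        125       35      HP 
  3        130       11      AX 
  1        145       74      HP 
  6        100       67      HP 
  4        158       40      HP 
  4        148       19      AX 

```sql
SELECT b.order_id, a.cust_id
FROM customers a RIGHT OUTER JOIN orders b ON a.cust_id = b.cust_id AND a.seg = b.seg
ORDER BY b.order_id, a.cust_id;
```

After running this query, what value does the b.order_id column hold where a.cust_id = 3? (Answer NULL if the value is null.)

RIGHT JOIN keeps every row from `orders`; unmatched rows get NULL for `customers`'s columns.
Matching on a.cust_id = b.cust_id AND a.seg = b.seg. A NULL in a compared column never satisfies the condition.
- a[0] cust_id=7, seg=HP → no match.
- a[1] cust_id=6, seg=AX → no match.
- a[2] cust_id=3, seg=AX → 1 match(es) in b → 1 row(s).
- a[3] cust_id=3, seg=HP → no match.
- a[4] cust_id=NULL, seg=HP → no match.
- a[5] cust_id=6, seg=AX → no match.
- 5 b row(s) had no a match → kept, a columns NULL.

130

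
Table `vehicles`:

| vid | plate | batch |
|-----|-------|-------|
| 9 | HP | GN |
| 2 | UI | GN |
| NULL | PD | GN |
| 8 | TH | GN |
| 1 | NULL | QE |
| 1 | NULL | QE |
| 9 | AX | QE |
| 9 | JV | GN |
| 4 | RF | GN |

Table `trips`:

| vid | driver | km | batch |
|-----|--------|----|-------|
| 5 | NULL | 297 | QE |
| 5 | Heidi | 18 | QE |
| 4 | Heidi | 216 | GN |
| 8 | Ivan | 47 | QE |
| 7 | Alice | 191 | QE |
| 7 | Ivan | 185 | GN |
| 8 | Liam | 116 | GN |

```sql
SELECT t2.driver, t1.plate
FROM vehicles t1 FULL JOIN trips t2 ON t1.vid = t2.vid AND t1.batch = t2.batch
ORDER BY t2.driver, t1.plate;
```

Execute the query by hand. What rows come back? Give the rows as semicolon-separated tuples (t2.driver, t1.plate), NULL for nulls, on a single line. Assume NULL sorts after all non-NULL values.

(Alice, NULL); (Heidi, RF); (Heidi, NULL); (Ivan, NULL); (Ivan, NULL); (Liam, TH); (NULL, AX); (NULL, HP); (NULL, JV); (NULL, PD); (NULL, UI); (NULL, NULL); (NULL, NULL); (NULL, NULL)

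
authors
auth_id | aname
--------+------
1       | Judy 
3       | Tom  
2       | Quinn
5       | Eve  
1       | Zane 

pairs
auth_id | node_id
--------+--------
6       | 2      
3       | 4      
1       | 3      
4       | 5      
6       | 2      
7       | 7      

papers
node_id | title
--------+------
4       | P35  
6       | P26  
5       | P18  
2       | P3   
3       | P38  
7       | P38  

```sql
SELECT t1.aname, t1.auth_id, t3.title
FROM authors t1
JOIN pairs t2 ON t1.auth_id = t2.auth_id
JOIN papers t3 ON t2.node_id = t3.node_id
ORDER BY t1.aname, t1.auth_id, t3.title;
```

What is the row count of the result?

3

Evaluate left to right. First `authors t1 INNER JOIN pairs t2` on auth_id: 3 row(s).
Then INNER JOIN `papers t3` on node_id: keep only rows whose t2.node_id appears in t3.
Result: 3 row(s).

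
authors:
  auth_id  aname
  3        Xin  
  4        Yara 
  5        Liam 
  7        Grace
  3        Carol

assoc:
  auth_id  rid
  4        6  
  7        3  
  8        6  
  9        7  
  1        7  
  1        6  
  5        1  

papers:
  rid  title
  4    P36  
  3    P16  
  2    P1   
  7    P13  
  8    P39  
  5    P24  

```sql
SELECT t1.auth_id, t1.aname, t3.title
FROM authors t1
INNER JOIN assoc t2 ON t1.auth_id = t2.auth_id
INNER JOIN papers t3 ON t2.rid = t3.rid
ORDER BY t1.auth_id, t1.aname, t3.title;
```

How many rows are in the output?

Evaluate left to right. First `authors t1 INNER JOIN assoc t2` on auth_id: 3 row(s).
Then INNER JOIN `papers t3` on rid: keep only rows whose t2.rid appears in t3.
Result: 1 row(s).

1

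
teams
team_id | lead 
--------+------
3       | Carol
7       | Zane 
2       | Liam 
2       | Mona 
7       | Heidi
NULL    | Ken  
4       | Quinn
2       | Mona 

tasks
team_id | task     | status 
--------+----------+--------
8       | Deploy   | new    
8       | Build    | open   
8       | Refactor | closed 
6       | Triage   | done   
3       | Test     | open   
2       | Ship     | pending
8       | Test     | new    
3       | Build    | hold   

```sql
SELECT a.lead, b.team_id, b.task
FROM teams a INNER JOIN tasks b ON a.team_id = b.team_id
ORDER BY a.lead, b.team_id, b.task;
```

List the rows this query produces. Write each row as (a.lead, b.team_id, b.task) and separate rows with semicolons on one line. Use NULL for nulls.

INNER JOIN keeps only pairs where the ON condition holds.
Matching on a.team_id = b.team_id. A NULL in a compared column never satisfies the condition.
Matched pairs: 5.

(Carol, 3, Build); (Carol, 3, Test); (Liam, 2, Ship); (Mona, 2, Ship); (Mona, 2, Ship)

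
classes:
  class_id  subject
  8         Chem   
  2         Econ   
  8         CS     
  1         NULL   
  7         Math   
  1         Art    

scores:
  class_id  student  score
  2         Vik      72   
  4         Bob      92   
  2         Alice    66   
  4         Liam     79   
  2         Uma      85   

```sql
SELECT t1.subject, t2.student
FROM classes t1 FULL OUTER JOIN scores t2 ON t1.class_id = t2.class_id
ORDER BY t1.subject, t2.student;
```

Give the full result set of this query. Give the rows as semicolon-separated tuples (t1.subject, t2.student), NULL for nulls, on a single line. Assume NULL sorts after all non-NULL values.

(Art, NULL); (CS, NULL); (Chem, NULL); (Econ, Alice); (Econ, Uma); (Econ, Vik); (Math, NULL); (NULL, Bob); (NULL, Liam); (NULL, NULL)

FULL OUTER JOIN keeps every row from both sides; unmatched rows get NULL for the other side's columns.
Matching on t1.class_id = t2.class_id.
- t1 (class_id=8) has no partner → padded with NULL.
- t1 (class_id=2) pairs with 3 row(s) of t2.
- t1 (class_id=8) has no partner → padded with NULL.
- t1 (class_id=1) has no partner → padded with NULL.
- t1 (class_id=7) has no partner → padded with NULL.
- t1 (class_id=1) has no partner → padded with NULL.
- 2 t2 row(s) had no t1 match → kept, t1 columns NULL.
After projecting and ordering:
t1.subject | t2.student
Art | NULL
CS | NULL
Chem | NULL
Econ | Alice
Econ | Uma
Econ | Vik
Math | NULL
NULL | Bob
NULL | Liam
NULL | NULL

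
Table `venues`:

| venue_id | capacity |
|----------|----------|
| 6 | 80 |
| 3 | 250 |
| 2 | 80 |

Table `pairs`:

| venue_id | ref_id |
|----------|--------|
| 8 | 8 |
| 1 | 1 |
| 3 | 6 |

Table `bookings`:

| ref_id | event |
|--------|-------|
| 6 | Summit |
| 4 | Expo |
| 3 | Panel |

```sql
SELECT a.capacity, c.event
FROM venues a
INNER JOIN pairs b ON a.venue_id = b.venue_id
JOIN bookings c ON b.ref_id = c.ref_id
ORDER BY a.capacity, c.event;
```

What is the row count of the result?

1

Evaluate left to right. First `venues a INNER JOIN pairs b` on venue_id: 1 row(s).
Then INNER JOIN `bookings c` on ref_id: keep only rows whose b.ref_id appears in c.
Result: 1 row(s).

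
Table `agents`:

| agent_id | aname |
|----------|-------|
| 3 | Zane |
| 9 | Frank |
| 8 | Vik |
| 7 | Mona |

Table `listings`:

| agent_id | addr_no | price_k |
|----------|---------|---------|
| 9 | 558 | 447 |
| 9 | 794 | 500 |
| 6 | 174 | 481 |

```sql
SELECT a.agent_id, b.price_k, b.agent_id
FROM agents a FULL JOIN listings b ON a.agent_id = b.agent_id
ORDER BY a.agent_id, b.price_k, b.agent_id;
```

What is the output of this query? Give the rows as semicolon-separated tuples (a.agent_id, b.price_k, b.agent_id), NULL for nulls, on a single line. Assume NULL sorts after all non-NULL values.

FULL OUTER JOIN keeps every row from both sides; unmatched rows get NULL for the other side's columns.
Matching on a.agent_id = b.agent_id.
- agent_id=3: no b row matches, row kept with b columns NULL.
- agent_id=9: 2 matching b row(s), so 2 row(s) emitted.
- agent_id=8: no b row matches, row kept with b columns NULL.
- agent_id=7: no b row matches, row kept with b columns NULL.
- plus 1 unmatched b row(s), each kept with NULL a columns.
After projecting and ordering:
a.agent_id | b.price_k | b.agent_id
3 | NULL | NULL
7 | NULL | NULL
8 | NULL | NULL
9 | 447 | 9
9 | 500 | 9
NULL | 481 | 6

(3, NULL, NULL); (7, NULL, NULL); (8, NULL, NULL); (9, 447, 9); (9, 500, 9); (NULL, 481, 6)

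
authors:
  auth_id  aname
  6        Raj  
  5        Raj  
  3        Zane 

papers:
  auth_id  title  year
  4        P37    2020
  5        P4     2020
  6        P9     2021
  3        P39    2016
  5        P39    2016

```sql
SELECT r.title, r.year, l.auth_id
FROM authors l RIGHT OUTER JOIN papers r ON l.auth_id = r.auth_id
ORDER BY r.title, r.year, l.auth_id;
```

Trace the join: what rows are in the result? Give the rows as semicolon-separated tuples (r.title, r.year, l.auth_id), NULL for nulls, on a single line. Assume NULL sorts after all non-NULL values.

(P37, 2020, NULL); (P39, 2016, 3); (P39, 2016, 5); (P4, 2020, 5); (P9, 2021, 6)

RIGHT JOIN keeps every row from `papers`; unmatched rows get NULL for `authors`'s columns.
Matching on l.auth_id = r.auth_id.
Matched pairs: 4; unmatched r rows kept: 1.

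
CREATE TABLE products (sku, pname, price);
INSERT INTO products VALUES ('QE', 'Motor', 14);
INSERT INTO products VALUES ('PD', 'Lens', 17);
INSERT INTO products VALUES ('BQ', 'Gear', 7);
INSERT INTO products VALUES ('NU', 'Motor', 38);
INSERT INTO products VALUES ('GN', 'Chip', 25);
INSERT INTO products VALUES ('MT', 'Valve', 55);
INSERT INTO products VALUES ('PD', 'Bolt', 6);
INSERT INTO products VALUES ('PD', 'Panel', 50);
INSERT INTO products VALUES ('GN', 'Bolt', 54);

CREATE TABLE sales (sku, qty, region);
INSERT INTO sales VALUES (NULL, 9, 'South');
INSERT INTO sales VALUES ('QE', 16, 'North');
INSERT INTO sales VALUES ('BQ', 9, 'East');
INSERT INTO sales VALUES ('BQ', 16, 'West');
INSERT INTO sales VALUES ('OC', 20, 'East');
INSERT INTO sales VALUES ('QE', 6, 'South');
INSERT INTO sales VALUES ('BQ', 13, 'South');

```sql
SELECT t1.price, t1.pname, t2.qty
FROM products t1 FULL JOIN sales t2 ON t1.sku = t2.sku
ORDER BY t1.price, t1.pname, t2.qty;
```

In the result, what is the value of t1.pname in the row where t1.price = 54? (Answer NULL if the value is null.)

FULL OUTER JOIN keeps every row from both sides; unmatched rows get NULL for the other side's columns.
Matching on t1.sku = t2.sku. A NULL in a compared column never satisfies the condition.
- t1 (sku=QE) pairs with 2 row(s) of t2.
- t1 (sku=PD) has no partner → padded with NULL.
- t1 (sku=BQ) pairs with 3 row(s) of t2.
- t1 (sku=NU) has no partner → padded with NULL.
- t1 (sku=GN) has no partner → padded with NULL.
- t1 (sku=MT) has no partner → padded with NULL.
- t1 (sku=PD) has no partner → padded with NULL.
- t1 (sku=PD) has no partner → padded with NULL.
- t1 (sku=GN) has no partner → padded with NULL.
- 2 row(s) from t2 found no t1 partner → padded with NULL.

Bolt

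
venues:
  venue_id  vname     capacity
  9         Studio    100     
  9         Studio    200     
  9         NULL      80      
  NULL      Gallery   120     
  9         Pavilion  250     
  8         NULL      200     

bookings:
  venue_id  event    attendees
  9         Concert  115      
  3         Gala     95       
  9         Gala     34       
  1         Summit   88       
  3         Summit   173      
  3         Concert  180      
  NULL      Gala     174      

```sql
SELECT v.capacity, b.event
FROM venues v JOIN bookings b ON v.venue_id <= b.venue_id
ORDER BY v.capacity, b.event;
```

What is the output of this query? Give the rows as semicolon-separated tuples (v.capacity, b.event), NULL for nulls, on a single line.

INNER JOIN keeps only pairs where the ON condition holds.
Matching on v.venue_id <= b.venue_id. A NULL in a compared column never satisfies the condition.
- v[0] venue_id=9 → 2 match(es) in b → 2 row(s).
- v[1] venue_id=9 → 2 match(es) in b → 2 row(s).
- v[2] venue_id=9 → 2 match(es) in b → 2 row(s).
- v[3] venue_id=NULL → no match; dropped.
- v[4] venue_id=9 → 2 match(es) in b → 2 row(s).
- v[5] venue_id=8 → 2 match(es) in b → 2 row(s).
After projecting and ordering:
v.capacity | b.event
80 | Concert
80 | Gala
100 | Concert
100 | Gala
200 | Concert
200 | Concert
200 | Gala
200 | Gala
250 | Concert
250 | Gala

(80, Concert); (80, Gala); (100, Concert); (100, Gala); (200, Concert); (200, Concert); (200, Gala); (200, Gala); (250, Concert); (250, Gala)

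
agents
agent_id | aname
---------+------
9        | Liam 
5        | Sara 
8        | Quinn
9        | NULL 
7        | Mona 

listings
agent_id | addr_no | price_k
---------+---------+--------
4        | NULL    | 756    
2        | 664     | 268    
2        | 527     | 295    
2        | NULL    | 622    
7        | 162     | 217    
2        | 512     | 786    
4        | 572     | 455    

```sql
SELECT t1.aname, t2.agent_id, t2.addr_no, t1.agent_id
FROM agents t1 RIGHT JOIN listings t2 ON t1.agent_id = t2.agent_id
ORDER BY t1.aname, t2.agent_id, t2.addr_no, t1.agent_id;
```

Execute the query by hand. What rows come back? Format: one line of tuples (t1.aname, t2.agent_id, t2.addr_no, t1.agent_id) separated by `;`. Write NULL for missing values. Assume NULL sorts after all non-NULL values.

RIGHT JOIN keeps every row from `listings`; unmatched rows get NULL for `agents`'s columns.
Matching on t1.agent_id = t2.agent_id.
- t1 row (agent_id=9): no match.
- t1 row (agent_id=5): no match.
- t1 row (agent_id=8): no match.
- t1 row (agent_id=9): no match.
- t1 row (agent_id=7): matches 1 t2 row(s) → 1 output row(s).
- 6 row(s) from t2 found no t1 partner → padded with NULL.
After projecting and ordering:
t1.aname | t2.agent_id | t2.addr_no | t1.agent_id
Mona | 7 | 162 | 7
NULL | 2 | 512 | NULL
NULL | 2 | 527 | NULL
NULL | 2 | 664 | NULL
NULL | 2 | NULL | NULL
NULL | 4 | 572 | NULL
NULL | 4 | NULL | NULL

(Mona, 7, 162, 7); (NULL, 2, 512, NULL); (NULL, 2, 527, NULL); (NULL, 2, 664, NULL); (NULL, 2, NULL, NULL); (NULL, 4, 572, NULL); (NULL, 4, NULL, NULL)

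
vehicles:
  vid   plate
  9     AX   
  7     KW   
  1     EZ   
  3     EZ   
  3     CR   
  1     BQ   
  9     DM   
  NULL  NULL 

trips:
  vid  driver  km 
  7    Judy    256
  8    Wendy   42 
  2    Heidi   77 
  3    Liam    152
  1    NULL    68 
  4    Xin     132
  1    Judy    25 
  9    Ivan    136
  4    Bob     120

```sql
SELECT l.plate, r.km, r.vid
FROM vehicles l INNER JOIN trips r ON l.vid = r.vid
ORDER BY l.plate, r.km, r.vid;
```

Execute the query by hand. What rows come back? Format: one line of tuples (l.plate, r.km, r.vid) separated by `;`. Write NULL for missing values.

(AX, 136, 9); (BQ, 25, 1); (BQ, 68, 1); (CR, 152, 3); (DM, 136, 9); (EZ, 25, 1); (EZ, 68, 1); (EZ, 152, 3); (KW, 256, 7)

INNER JOIN keeps only pairs where the ON condition holds.
Matching on l.vid = r.vid. A NULL in a compared column never satisfies the condition.
- l row (vid=9): matches 1 r row(s) → 1 output row(s).
- l row (vid=7): matches 1 r row(s) → 1 output row(s).
- l row (vid=1): matches 2 r row(s) → 2 output row(s).
- l row (vid=3): matches 1 r row(s) → 1 output row(s).
- l row (vid=3): matches 1 r row(s) → 1 output row(s).
- l row (vid=1): matches 2 r row(s) → 2 output row(s).
- l row (vid=9): matches 1 r row(s) → 1 output row(s).
- l row (vid=NULL): no match → dropped.
After projecting and ordering:
l.plate | r.km | r.vid
AX | 136 | 9
BQ | 25 | 1
BQ | 68 | 1
CR | 152 | 3
DM | 136 | 9
EZ | 25 | 1
EZ | 68 | 1
EZ | 152 | 3
KW | 256 | 7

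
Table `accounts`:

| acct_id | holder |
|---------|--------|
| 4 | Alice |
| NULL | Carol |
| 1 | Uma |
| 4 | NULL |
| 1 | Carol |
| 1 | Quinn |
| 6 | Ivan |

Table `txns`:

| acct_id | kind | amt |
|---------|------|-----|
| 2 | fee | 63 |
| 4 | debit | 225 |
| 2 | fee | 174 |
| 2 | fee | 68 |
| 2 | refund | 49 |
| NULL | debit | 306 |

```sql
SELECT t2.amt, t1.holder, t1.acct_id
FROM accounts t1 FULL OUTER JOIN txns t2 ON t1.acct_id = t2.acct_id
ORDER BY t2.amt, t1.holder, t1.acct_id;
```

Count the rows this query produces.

12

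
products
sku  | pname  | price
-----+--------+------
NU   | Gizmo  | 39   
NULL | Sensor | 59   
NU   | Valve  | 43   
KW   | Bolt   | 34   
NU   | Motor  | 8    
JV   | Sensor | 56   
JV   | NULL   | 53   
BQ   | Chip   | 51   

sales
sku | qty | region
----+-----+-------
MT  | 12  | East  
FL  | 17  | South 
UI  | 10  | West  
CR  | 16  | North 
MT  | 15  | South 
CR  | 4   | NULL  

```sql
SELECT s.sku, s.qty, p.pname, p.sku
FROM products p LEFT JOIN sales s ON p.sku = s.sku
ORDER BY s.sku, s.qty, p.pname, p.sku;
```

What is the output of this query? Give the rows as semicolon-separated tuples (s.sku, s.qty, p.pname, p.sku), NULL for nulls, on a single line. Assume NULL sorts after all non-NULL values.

(NULL, NULL, Bolt, KW); (NULL, NULL, Chip, BQ); (NULL, NULL, Gizmo, NU); (NULL, NULL, Motor, NU); (NULL, NULL, Sensor, JV); (NULL, NULL, Sensor, NULL); (NULL, NULL, Valve, NU); (NULL, NULL, NULL, JV)

LEFT JOIN keeps every row from `products`; unmatched rows get NULL for `sales`'s columns.
Matching on p.sku = s.sku. A NULL in a compared column never satisfies the condition.
- p row (sku=NU): no match → kept, s columns NULL.
- p row (sku=NULL): no match → kept, s columns NULL.
- p row (sku=NU): no match → kept, s columns NULL.
- p row (sku=KW): no match → kept, s columns NULL.
- p row (sku=NU): no match → kept, s columns NULL.
- p row (sku=JV): no match → kept, s columns NULL.
- p row (sku=JV): no match → kept, s columns NULL.
- p row (sku=BQ): no match → kept, s columns NULL.
After projecting and ordering:
s.sku | s.qty | p.pname | p.sku
NULL | NULL | Bolt | KW
NULL | NULL | Chip | BQ
NULL | NULL | Gizmo | NU
NULL | NULL | Motor | NU
NULL | NULL | Sensor | JV
NULL | NULL | Sensor | NULL
NULL | NULL | Valve | NU
NULL | NULL | NULL | JV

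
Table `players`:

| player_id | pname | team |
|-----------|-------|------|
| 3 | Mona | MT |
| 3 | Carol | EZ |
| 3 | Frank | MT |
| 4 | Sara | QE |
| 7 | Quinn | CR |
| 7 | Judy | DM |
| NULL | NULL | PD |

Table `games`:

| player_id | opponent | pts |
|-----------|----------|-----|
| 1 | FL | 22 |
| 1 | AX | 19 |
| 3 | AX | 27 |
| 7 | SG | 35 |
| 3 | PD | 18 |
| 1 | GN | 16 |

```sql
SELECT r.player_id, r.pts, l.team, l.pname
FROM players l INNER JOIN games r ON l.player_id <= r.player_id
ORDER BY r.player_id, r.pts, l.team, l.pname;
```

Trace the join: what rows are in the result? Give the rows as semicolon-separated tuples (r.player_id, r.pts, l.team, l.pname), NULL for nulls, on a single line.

(3, 18, EZ, Carol); (3, 18, MT, Frank); (3, 18, MT, Mona); (3, 27, EZ, Carol); (3, 27, MT, Frank); (3, 27, MT, Mona); (7, 35, CR, Quinn); (7, 35, DM, Judy); (7, 35, EZ, Carol); (7, 35, MT, Frank); (7, 35, MT, Mona); (7, 35, QE, Sara)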